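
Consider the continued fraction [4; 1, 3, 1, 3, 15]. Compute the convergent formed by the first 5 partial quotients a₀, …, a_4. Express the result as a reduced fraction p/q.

Start with 3.
1 + 1/(3/1) = 1 + 1/3 = 4/3
3 + 1/(4/3) = 3 + 3/4 = 15/4
1 + 1/(15/4) = 1 + 4/15 = 19/15
4 + 1/(19/15) = 4 + 15/19 = 91/19

91/19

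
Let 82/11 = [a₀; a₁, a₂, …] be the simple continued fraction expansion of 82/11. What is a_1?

2

82 = 7·11 + 5, so a_0 = 7
11 = 2·5 + 1, so a_1 = 2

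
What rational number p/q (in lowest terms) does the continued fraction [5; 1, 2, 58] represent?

992/175

Start with 58.
2 + 1/(58/1) = 2 + 1/58 = 117/58
1 + 1/(117/58) = 1 + 58/117 = 175/117
5 + 1/(175/117) = 5 + 117/175 = 992/175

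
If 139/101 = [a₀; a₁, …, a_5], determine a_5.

12

⌊139/101⌋ = 1, remainder 38
⌊101/38⌋ = 2, remainder 25
⌊38/25⌋ = 1, remainder 13
⌊25/13⌋ = 1, remainder 12
⌊13/12⌋ = 1, remainder 1
⌊12/1⌋ = 12, remainder 0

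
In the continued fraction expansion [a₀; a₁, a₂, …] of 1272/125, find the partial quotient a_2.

1

Repeatedly divide and take the remainder:
1272 = 10·125 + 22, so a_0 = 10
125 = 5·22 + 15, so a_1 = 5
22 = 1·15 + 7, so a_2 = 1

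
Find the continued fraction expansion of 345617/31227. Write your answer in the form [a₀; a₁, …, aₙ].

[11; 14, 1, 2, 1, 2, 3, 57]

Apply division with remainder until the remainder is 0:
345617 ÷ 31227 → quotient 11, remainder 2120
31227 ÷ 2120 → quotient 14, remainder 1547
2120 ÷ 1547 → quotient 1, remainder 573
1547 ÷ 573 → quotient 2, remainder 401
573 ÷ 401 → quotient 1, remainder 172
401 ÷ 172 → quotient 2, remainder 57
172 ÷ 57 → quotient 3, remainder 1
57 ÷ 1 → quotient 57, remainder 0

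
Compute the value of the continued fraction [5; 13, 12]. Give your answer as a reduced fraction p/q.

Start with 12.
13 + 1/(12/1) = 13 + 1/12 = 157/12
5 + 1/(157/12) = 5 + 12/157 = 797/157

797/157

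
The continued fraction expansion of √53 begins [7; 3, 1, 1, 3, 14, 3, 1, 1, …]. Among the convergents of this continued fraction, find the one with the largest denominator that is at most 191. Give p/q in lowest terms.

List convergents until the denominator exceeds the bound:
a_0 = 7: 7/1  (≤ bound)
a_1 = 3: 22/3  (≤ bound)
a_2 = 1: 29/4  (≤ bound)
a_3 = 1: 51/7  (≤ bound)
a_4 = 3: 182/25  (≤ bound)
a_5 = 14: 2599/357  (> 191, stop)

182/25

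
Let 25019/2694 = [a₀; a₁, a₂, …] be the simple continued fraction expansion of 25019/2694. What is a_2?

2

25019 ÷ 2694 → quotient 9, remainder 773
2694 ÷ 773 → quotient 3, remainder 375
773 ÷ 375 → quotient 2, remainder 23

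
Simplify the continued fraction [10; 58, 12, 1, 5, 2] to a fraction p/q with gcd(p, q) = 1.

a_0 = 10: 10/1
a_1 = 58: 581/58
a_2 = 12: 6982/697
a_3 = 1: 7563/755
a_4 = 5: 44797/4472
a_5 = 2: 97157/9699

97157/9699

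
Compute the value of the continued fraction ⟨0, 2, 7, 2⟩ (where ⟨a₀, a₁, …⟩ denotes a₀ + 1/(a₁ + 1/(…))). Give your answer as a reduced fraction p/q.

15/32

Work from the innermost term outward:
Start with 2.
7 + 1/(2/1) = 7 + 1/2 = 15/2
2 + 1/(15/2) = 2 + 2/15 = 32/15
0 + 1/(32/15) = 0 + 15/32 = 15/32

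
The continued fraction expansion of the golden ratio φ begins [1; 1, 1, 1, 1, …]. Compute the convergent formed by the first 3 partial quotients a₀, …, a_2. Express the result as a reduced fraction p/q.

Start with 1.
1 + 1/(1/1) = 1 + 1/1 = 2/1
1 + 1/(2/1) = 1 + 1/2 = 3/2

3/2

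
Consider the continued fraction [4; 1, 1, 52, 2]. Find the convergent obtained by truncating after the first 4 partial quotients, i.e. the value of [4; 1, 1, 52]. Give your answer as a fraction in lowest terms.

Start with 52.
1 + 1/(52/1) = 1 + 1/52 = 53/52
1 + 1/(53/52) = 1 + 52/53 = 105/53
4 + 1/(105/53) = 4 + 53/105 = 473/105

473/105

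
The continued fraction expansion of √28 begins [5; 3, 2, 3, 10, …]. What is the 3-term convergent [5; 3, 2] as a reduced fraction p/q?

37/7

a_0 = 5: 5/1
a_1 = 3: 16/3
a_2 = 2: 37/7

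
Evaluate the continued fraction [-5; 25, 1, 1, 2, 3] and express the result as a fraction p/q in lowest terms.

-2158/435

Compute successive convergents:
a_0 = -5: -5/1
a_1 = 25: -124/25
a_2 = 1: -129/26
a_3 = 1: -253/51
a_4 = 2: -635/128
a_5 = 3: -2158/435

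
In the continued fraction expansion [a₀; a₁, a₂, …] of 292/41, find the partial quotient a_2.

292 = 7·41 + 5, so a_0 = 7
41 = 8·5 + 1, so a_1 = 8
5 = 5·1 + 0, so a_2 = 5

5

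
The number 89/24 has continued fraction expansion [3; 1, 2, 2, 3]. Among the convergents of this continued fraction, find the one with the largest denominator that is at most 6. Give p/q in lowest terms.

a_0 = 3: 3/1  (≤ bound)
a_1 = 1: 4/1  (≤ bound)
a_2 = 2: 11/3  (≤ bound)
a_3 = 2: 26/7  (> 6, stop)

11/3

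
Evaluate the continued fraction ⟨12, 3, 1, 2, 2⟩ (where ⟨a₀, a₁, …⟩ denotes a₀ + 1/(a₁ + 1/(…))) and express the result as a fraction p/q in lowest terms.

319/26

a_0 = 12: 12/1
a_1 = 3: 37/3
a_2 = 1: 49/4
a_3 = 2: 135/11
a_4 = 2: 319/26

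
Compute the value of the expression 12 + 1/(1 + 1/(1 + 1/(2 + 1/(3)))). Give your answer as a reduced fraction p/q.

214/17

Start with 3.
2 + 1/(3/1) = 2 + 1/3 = 7/3
1 + 1/(7/3) = 1 + 3/7 = 10/7
1 + 1/(10/7) = 1 + 7/10 = 17/10
12 + 1/(17/10) = 12 + 10/17 = 214/17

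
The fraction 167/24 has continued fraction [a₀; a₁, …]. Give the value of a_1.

1

167 ÷ 24 → quotient 6, remainder 23
24 ÷ 23 → quotient 1, remainder 1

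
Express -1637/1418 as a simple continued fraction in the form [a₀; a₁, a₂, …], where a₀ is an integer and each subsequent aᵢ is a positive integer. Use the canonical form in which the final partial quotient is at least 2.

[-2; 1, 5, 2, 9, 2, 5]

Repeatedly divide and take the remainder:
⌊-1637/1418⌋ = -2, remainder 1199
⌊1418/1199⌋ = 1, remainder 219
⌊1199/219⌋ = 5, remainder 104
⌊219/104⌋ = 2, remainder 11
⌊104/11⌋ = 9, remainder 5
⌊11/5⌋ = 2, remainder 1
⌊5/1⌋ = 5, remainder 0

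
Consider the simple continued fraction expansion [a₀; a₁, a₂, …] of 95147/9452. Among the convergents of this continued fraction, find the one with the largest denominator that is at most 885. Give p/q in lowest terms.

6070/603

List convergents until the denominator exceeds the bound:
a_0 = 10: 10/1  (≤ bound)
a_1 = 15: 151/15  (≤ bound)
a_2 = 13: 1973/196  (≤ bound)
a_3 = 2: 4097/407  (≤ bound)
a_4 = 1: 6070/603  (≤ bound)
a_5 = 15: 95147/9452  (> 885, stop)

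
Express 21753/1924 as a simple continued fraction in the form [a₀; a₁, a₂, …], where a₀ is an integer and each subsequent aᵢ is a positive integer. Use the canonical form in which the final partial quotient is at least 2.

Run the Euclidean algorithm, recording each quotient:
⌊21753/1924⌋ = 11, remainder 589
⌊1924/589⌋ = 3, remainder 157
⌊589/157⌋ = 3, remainder 118
⌊157/118⌋ = 1, remainder 39
⌊118/39⌋ = 3, remainder 1
⌊39/1⌋ = 39, remainder 0

[11; 3, 3, 1, 3, 39]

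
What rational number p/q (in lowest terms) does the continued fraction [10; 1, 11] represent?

Start with 11.
1 + 1/(11/1) = 1 + 1/11 = 12/11
10 + 1/(12/11) = 10 + 11/12 = 131/12

131/12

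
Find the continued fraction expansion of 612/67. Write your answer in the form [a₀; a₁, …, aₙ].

612 ÷ 67 → quotient 9, remainder 9
67 ÷ 9 → quotient 7, remainder 4
9 ÷ 4 → quotient 2, remainder 1
4 ÷ 1 → quotient 4, remainder 0

[9; 7, 2, 4]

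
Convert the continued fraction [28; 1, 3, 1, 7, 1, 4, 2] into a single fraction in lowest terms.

a_0 = 28: 28/1
a_1 = 1: 29/1
a_2 = 3: 115/4
a_3 = 1: 144/5
a_4 = 7: 1123/39
a_5 = 1: 1267/44
a_6 = 4: 6191/215
a_7 = 2: 13649/474

13649/474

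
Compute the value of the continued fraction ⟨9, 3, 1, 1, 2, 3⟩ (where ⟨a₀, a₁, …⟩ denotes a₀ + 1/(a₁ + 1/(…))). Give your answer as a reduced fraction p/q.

Compute successive convergents:
a_0 = 9: 9/1
a_1 = 3: 28/3
a_2 = 1: 37/4
a_3 = 1: 65/7
a_4 = 2: 167/18
a_5 = 3: 566/61

566/61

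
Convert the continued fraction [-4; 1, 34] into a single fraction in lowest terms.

-106/35

a_0 = -4: -4/1
a_1 = 1: -3/1
a_2 = 34: -106/35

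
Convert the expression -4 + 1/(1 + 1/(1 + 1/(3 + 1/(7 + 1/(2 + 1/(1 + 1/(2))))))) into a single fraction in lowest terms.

-1472/429

a_0 = -4: -4/1
a_1 = 1: -3/1
a_2 = 1: -7/2
a_3 = 3: -24/7
a_4 = 7: -175/51
a_5 = 2: -374/109
a_6 = 1: -549/160
a_7 = 2: -1472/429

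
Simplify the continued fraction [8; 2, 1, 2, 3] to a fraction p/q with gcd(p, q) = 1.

Start with 3.
2 + 1/(3/1) = 2 + 1/3 = 7/3
1 + 1/(7/3) = 1 + 3/7 = 10/7
2 + 1/(10/7) = 2 + 7/10 = 27/10
8 + 1/(27/10) = 8 + 10/27 = 226/27

226/27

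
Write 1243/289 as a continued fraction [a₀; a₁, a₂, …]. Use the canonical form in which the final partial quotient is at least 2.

[4; 3, 3, 9, 3]

Repeatedly divide and take the remainder:
⌊1243/289⌋ = 4, remainder 87
⌊289/87⌋ = 3, remainder 28
⌊87/28⌋ = 3, remainder 3
⌊28/3⌋ = 9, remainder 1
⌊3/1⌋ = 3, remainder 0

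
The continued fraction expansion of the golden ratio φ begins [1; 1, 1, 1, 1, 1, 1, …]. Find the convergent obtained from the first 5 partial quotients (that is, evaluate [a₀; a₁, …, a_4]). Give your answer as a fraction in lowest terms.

8/5

Compute successive convergents:
a_0 = 1: 1/1
a_1 = 1: 2/1
a_2 = 1: 3/2
a_3 = 1: 5/3
a_4 = 1: 8/5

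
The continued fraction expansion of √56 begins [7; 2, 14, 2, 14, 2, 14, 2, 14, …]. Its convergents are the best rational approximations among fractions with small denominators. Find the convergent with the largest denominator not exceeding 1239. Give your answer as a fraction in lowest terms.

6503/869

a_0 = 7: 7/1  (≤ bound)
a_1 = 2: 15/2  (≤ bound)
a_2 = 14: 217/29  (≤ bound)
a_3 = 2: 449/60  (≤ bound)
a_4 = 14: 6503/869  (≤ bound)
a_5 = 2: 13455/1798  (> 1239, stop)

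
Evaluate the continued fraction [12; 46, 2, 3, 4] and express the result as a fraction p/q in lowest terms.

16746/1393

a_0 = 12: 12/1
a_1 = 46: 553/46
a_2 = 2: 1118/93
a_3 = 3: 3907/325
a_4 = 4: 16746/1393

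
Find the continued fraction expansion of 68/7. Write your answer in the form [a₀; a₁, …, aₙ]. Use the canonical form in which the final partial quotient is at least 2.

Run the Euclidean algorithm, recording each quotient:
68 = 9·7 + 5, so a_0 = 9
7 = 1·5 + 2, so a_1 = 1
5 = 2·2 + 1, so a_2 = 2
2 = 2·1 + 0, so a_3 = 2

[9; 1, 2, 2]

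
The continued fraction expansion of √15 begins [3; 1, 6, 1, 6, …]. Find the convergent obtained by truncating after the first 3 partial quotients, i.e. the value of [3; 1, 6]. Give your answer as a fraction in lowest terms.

27/7

Collapse the nested fraction from the inside out:
Start with 6.
1 + 1/(6/1) = 1 + 1/6 = 7/6
3 + 1/(7/6) = 3 + 6/7 = 27/7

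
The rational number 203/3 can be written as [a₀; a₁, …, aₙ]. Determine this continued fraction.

203 = 67·3 + 2, so a_0 = 67
3 = 1·2 + 1, so a_1 = 1
2 = 2·1 + 0, so a_2 = 2

[67; 1, 2]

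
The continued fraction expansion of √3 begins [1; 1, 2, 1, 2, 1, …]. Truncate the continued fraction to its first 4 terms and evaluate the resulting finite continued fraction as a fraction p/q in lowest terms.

7/4

Starting at the tail and folding back:
Start with 1.
2 + 1/(1/1) = 2 + 1/1 = 3/1
1 + 1/(3/1) = 1 + 1/3 = 4/3
1 + 1/(4/3) = 1 + 3/4 = 7/4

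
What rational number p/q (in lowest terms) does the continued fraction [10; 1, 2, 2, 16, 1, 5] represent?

7767/725

a_0 = 10: 10/1
a_1 = 1: 11/1
a_2 = 2: 32/3
a_3 = 2: 75/7
a_4 = 16: 1232/115
a_5 = 1: 1307/122
a_6 = 5: 7767/725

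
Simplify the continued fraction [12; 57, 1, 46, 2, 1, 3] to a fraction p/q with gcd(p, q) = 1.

363005/30207

Start with 3.
1 + 1/(3/1) = 1 + 1/3 = 4/3
2 + 1/(4/3) = 2 + 3/4 = 11/4
46 + 1/(11/4) = 46 + 4/11 = 510/11
1 + 1/(510/11) = 1 + 11/510 = 521/510
57 + 1/(521/510) = 57 + 510/521 = 30207/521
12 + 1/(30207/521) = 12 + 521/30207 = 363005/30207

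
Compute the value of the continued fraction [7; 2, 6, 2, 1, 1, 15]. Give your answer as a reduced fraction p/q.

a_0 = 7: 7/1
a_1 = 2: 15/2
a_2 = 6: 97/13
a_3 = 2: 209/28
a_4 = 1: 306/41
a_5 = 1: 515/69
a_6 = 15: 8031/1076

8031/1076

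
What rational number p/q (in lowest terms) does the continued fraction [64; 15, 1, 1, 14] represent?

Use the convergent recurrence hₖ = aₖ·hₖ₋₁ + hₖ₋₂ (and likewise for the denominators kₖ):
a_0 = 64: 64/1
a_1 = 15: 961/15
a_2 = 1: 1025/16
a_3 = 1: 1986/31
a_4 = 14: 28829/450

28829/450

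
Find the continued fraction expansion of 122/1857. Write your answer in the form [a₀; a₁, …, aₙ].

122 ÷ 1857 → quotient 0, remainder 122
1857 ÷ 122 → quotient 15, remainder 27
122 ÷ 27 → quotient 4, remainder 14
27 ÷ 14 → quotient 1, remainder 13
14 ÷ 13 → quotient 1, remainder 1
13 ÷ 1 → quotient 13, remainder 0

[0; 15, 4, 1, 1, 13]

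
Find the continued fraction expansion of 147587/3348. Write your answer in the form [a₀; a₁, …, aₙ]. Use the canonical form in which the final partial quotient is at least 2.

[44; 12, 5, 1, 2, 1, 2, 4]

Repeatedly divide and take the remainder:
⌊147587/3348⌋ = 44, remainder 275
⌊3348/275⌋ = 12, remainder 48
⌊275/48⌋ = 5, remainder 35
⌊48/35⌋ = 1, remainder 13
⌊35/13⌋ = 2, remainder 9
⌊13/9⌋ = 1, remainder 4
⌊9/4⌋ = 2, remainder 1
⌊4/1⌋ = 4, remainder 0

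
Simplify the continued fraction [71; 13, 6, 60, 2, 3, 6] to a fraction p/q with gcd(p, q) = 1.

14970941/210633

Start with 6.
3 + 1/(6/1) = 3 + 1/6 = 19/6
2 + 1/(19/6) = 2 + 6/19 = 44/19
60 + 1/(44/19) = 60 + 19/44 = 2659/44
6 + 1/(2659/44) = 6 + 44/2659 = 15998/2659
13 + 1/(15998/2659) = 13 + 2659/15998 = 210633/15998
71 + 1/(210633/15998) = 71 + 15998/210633 = 14970941/210633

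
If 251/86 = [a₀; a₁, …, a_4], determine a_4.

2

⌊251/86⌋ = 2, remainder 79
⌊86/79⌋ = 1, remainder 7
⌊79/7⌋ = 11, remainder 2
⌊7/2⌋ = 3, remainder 1
⌊2/1⌋ = 2, remainder 0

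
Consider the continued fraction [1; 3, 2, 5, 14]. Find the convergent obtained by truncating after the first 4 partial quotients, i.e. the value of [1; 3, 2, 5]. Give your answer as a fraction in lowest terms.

Compute successive convergents:
a_0 = 1: 1/1
a_1 = 3: 4/3
a_2 = 2: 9/7
a_3 = 5: 49/38

49/38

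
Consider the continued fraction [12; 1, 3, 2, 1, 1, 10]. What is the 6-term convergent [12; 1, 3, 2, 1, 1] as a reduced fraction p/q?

a_0 = 12: 12/1
a_1 = 1: 13/1
a_2 = 3: 51/4
a_3 = 2: 115/9
a_4 = 1: 166/13
a_5 = 1: 281/22

281/22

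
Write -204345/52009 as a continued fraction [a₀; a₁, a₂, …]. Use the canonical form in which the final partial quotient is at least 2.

Apply division with remainder until the remainder is 0:
-204345 = -4·52009 + 3691, so a_0 = -4
52009 = 14·3691 + 335, so a_1 = 14
3691 = 11·335 + 6, so a_2 = 11
335 = 55·6 + 5, so a_3 = 55
6 = 1·5 + 1, so a_4 = 1
5 = 5·1 + 0, so a_5 = 5

[-4; 14, 11, 55, 1, 5]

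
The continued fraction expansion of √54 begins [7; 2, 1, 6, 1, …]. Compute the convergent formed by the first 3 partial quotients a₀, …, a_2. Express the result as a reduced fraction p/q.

a_0 = 7: 7/1
a_1 = 2: 15/2
a_2 = 1: 22/3

22/3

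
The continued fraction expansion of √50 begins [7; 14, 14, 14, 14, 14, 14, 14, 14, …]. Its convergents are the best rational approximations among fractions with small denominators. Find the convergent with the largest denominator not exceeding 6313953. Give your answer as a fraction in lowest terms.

3880899/548842

a_0 = 7: 7/1  (≤ bound)
a_1 = 14: 99/14  (≤ bound)
a_2 = 14: 1393/197  (≤ bound)
a_3 = 14: 19601/2772  (≤ bound)
a_4 = 14: 275807/39005  (≤ bound)
a_5 = 14: 3880899/548842  (≤ bound)
a_6 = 14: 54608393/7722793  (> 6313953, stop)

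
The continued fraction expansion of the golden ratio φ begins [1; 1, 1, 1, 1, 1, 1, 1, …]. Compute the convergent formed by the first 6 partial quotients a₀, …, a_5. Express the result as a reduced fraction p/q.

Compute successive convergents:
a_0 = 1: 1/1
a_1 = 1: 2/1
a_2 = 1: 3/2
a_3 = 1: 5/3
a_4 = 1: 8/5
a_5 = 1: 13/8

13/8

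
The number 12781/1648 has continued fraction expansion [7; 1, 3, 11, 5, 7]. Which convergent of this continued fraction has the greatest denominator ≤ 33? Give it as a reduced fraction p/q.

a_0 = 7: 7/1  (≤ bound)
a_1 = 1: 8/1  (≤ bound)
a_2 = 3: 31/4  (≤ bound)
a_3 = 11: 349/45  (> 33, stop)

31/4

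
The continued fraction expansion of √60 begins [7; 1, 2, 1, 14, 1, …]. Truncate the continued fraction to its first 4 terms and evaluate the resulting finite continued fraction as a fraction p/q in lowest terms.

31/4

Start with 1.
2 + 1/(1/1) = 2 + 1/1 = 3/1
1 + 1/(3/1) = 1 + 1/3 = 4/3
7 + 1/(4/3) = 7 + 3/4 = 31/4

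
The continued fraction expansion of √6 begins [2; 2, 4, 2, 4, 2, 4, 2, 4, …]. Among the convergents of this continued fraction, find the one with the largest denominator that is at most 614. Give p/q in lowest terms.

485/198

List convergents until the denominator exceeds the bound:
a_0 = 2: 2/1  (≤ bound)
a_1 = 2: 5/2  (≤ bound)
a_2 = 4: 22/9  (≤ bound)
a_3 = 2: 49/20  (≤ bound)
a_4 = 4: 218/89  (≤ bound)
a_5 = 2: 485/198  (≤ bound)
a_6 = 4: 2158/881  (> 614, stop)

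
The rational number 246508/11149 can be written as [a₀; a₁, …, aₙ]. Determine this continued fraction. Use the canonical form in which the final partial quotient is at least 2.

[22; 9, 15, 1, 1, 3, 11]

Repeatedly divide and take the remainder:
⌊246508/11149⌋ = 22, remainder 1230
⌊11149/1230⌋ = 9, remainder 79
⌊1230/79⌋ = 15, remainder 45
⌊79/45⌋ = 1, remainder 34
⌊45/34⌋ = 1, remainder 11
⌊34/11⌋ = 3, remainder 1
⌊11/1⌋ = 11, remainder 0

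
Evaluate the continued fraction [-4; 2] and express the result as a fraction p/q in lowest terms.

-7/2

Use the convergent recurrence hₖ = aₖ·hₖ₋₁ + hₖ₋₂ (and likewise for the denominators kₖ):
a_0 = -4: -4/1
a_1 = 2: -7/2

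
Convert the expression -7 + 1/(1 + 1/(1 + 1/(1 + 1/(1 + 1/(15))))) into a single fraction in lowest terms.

Work from the innermost term outward:
Start with 15.
1 + 1/(15/1) = 1 + 1/15 = 16/15
1 + 1/(16/15) = 1 + 15/16 = 31/16
1 + 1/(31/16) = 1 + 16/31 = 47/31
1 + 1/(47/31) = 1 + 31/47 = 78/47
-7 + 1/(78/47) = -7 + 47/78 = -499/78

-499/78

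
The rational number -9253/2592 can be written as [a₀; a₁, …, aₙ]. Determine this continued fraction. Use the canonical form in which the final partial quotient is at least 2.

[-4; 2, 3, 12, 2, 14]

Apply division with remainder until the remainder is 0:
⌊-9253/2592⌋ = -4, remainder 1115
⌊2592/1115⌋ = 2, remainder 362
⌊1115/362⌋ = 3, remainder 29
⌊362/29⌋ = 12, remainder 14
⌊29/14⌋ = 2, remainder 1
⌊14/1⌋ = 14, remainder 0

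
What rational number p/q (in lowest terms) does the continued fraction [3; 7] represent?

a_0 = 3: 3/1
a_1 = 7: 22/7

22/7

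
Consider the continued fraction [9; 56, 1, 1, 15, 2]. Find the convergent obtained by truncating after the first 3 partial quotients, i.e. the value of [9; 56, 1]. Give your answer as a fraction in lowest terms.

a_0 = 9: 9/1
a_1 = 56: 505/56
a_2 = 1: 514/57

514/57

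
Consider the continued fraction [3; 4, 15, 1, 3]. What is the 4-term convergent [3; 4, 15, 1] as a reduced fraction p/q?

211/65

a_0 = 3: 3/1
a_1 = 4: 13/4
a_2 = 15: 198/61
a_3 = 1: 211/65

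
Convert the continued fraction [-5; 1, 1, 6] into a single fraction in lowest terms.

a_0 = -5: -5/1
a_1 = 1: -4/1
a_2 = 1: -9/2
a_3 = 6: -58/13

-58/13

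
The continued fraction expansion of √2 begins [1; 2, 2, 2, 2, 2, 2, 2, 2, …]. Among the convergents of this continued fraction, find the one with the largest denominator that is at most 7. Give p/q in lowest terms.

7/5

a_0 = 1: 1/1  (≤ bound)
a_1 = 2: 3/2  (≤ bound)
a_2 = 2: 7/5  (≤ bound)
a_3 = 2: 17/12  (> 7, stop)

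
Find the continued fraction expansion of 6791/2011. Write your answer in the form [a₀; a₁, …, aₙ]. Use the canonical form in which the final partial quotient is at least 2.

Run the Euclidean algorithm, recording each quotient:
6791 = 3·2011 + 758, so a_0 = 3
2011 = 2·758 + 495, so a_1 = 2
758 = 1·495 + 263, so a_2 = 1
495 = 1·263 + 232, so a_3 = 1
263 = 1·232 + 31, so a_4 = 1
232 = 7·31 + 15, so a_5 = 7
31 = 2·15 + 1, so a_6 = 2
15 = 15·1 + 0, so a_7 = 15

[3; 2, 1, 1, 1, 7, 2, 15]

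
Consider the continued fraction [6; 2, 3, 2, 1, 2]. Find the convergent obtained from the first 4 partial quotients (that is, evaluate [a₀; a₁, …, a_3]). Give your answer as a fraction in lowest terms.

Work from the innermost term outward:
Start with 2.
3 + 1/(2/1) = 3 + 1/2 = 7/2
2 + 1/(7/2) = 2 + 2/7 = 16/7
6 + 1/(16/7) = 6 + 7/16 = 103/16

103/16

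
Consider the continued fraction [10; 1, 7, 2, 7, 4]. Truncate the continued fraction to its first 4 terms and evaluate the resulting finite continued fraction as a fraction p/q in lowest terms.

185/17

a_0 = 10: 10/1
a_1 = 1: 11/1
a_2 = 7: 87/8
a_3 = 2: 185/17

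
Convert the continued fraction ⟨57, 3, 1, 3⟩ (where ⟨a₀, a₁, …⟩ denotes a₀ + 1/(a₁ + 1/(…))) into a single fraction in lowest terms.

859/15

a_0 = 57: 57/1
a_1 = 3: 172/3
a_2 = 1: 229/4
a_3 = 3: 859/15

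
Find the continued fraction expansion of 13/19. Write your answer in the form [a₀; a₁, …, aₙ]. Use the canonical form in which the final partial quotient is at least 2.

Apply division with remainder until the remainder is 0:
13 ÷ 19 → quotient 0, remainder 13
19 ÷ 13 → quotient 1, remainder 6
13 ÷ 6 → quotient 2, remainder 1
6 ÷ 1 → quotient 6, remainder 0

[0; 1, 2, 6]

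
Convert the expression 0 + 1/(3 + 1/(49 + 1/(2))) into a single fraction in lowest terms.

99/299

a_0 = 0: 0/1
a_1 = 3: 1/3
a_2 = 49: 49/148
a_3 = 2: 99/299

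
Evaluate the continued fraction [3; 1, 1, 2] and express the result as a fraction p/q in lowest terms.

18/5

Compute successive convergents:
a_0 = 3: 3/1
a_1 = 1: 4/1
a_2 = 1: 7/2
a_3 = 2: 18/5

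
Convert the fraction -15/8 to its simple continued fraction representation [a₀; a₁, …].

-15 = -2·8 + 1, so a_0 = -2
8 = 8·1 + 0, so a_1 = 8

[-2; 8]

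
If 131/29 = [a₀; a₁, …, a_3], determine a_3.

14

⌊131/29⌋ = 4, remainder 15
⌊29/15⌋ = 1, remainder 14
⌊15/14⌋ = 1, remainder 1
⌊14/1⌋ = 14, remainder 0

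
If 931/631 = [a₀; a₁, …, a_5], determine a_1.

2

931 = 1·631 + 300, so a_0 = 1
631 = 2·300 + 31, so a_1 = 2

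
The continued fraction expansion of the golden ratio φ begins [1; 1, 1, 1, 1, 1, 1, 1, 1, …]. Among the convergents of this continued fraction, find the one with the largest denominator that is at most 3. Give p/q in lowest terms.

a_0 = 1: 1/1  (≤ bound)
a_1 = 1: 2/1  (≤ bound)
a_2 = 1: 3/2  (≤ bound)
a_3 = 1: 5/3  (≤ bound)
a_4 = 1: 8/5  (> 3, stop)

5/3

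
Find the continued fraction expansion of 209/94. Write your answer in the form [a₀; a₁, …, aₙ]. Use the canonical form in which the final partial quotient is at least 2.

[2; 4, 2, 10]

Apply division with remainder until the remainder is 0:
209 ÷ 94 → quotient 2, remainder 21
94 ÷ 21 → quotient 4, remainder 10
21 ÷ 10 → quotient 2, remainder 1
10 ÷ 1 → quotient 10, remainder 0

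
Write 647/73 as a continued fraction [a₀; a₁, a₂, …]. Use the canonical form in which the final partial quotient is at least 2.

[8; 1, 6, 3, 3]

647 = 8·73 + 63, so a_0 = 8
73 = 1·63 + 10, so a_1 = 1
63 = 6·10 + 3, so a_2 = 6
10 = 3·3 + 1, so a_3 = 3
3 = 3·1 + 0, so a_4 = 3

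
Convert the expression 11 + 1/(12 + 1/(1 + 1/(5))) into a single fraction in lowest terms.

853/77

Start with 5.
1 + 1/(5/1) = 1 + 1/5 = 6/5
12 + 1/(6/5) = 12 + 5/6 = 77/6
11 + 1/(77/6) = 11 + 6/77 = 853/77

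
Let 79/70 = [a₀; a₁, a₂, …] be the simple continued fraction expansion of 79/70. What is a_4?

2

Apply division with remainder until the remainder is 0:
79 ÷ 70 → quotient 1, remainder 9
70 ÷ 9 → quotient 7, remainder 7
9 ÷ 7 → quotient 1, remainder 2
7 ÷ 2 → quotient 3, remainder 1
2 ÷ 1 → quotient 2, remainder 0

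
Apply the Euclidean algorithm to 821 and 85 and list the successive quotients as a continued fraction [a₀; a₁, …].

[9; 1, 1, 1, 13, 2]

Repeatedly divide and take the remainder:
821 = 9·85 + 56, so a_0 = 9
85 = 1·56 + 29, so a_1 = 1
56 = 1·29 + 27, so a_2 = 1
29 = 1·27 + 2, so a_3 = 1
27 = 13·2 + 1, so a_4 = 13
2 = 2·1 + 0, so a_5 = 2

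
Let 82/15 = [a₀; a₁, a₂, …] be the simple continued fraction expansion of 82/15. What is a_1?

2

82 = 5·15 + 7, so a_0 = 5
15 = 2·7 + 1, so a_1 = 2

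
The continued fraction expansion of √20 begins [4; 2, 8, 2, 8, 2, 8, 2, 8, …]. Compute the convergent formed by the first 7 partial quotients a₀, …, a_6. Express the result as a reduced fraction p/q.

24476/5473

a_0 = 4: 4/1
a_1 = 2: 9/2
a_2 = 8: 76/17
a_3 = 2: 161/36
a_4 = 8: 1364/305
a_5 = 2: 2889/646
a_6 = 8: 24476/5473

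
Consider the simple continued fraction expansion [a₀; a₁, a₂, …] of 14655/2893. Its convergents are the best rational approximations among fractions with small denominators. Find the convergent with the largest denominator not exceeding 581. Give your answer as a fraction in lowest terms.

2391/472

a_0 = 5: 5/1  (≤ bound)
a_1 = 15: 76/15  (≤ bound)
a_2 = 4: 309/61  (≤ bound)
a_3 = 2: 694/137  (≤ bound)
a_4 = 2: 1697/335  (≤ bound)
a_5 = 1: 2391/472  (≤ bound)
a_6 = 1: 4088/807  (> 581, stop)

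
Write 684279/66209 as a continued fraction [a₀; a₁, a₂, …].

[10; 2, 1, 60, 1, 50, 7]

⌊684279/66209⌋ = 10, remainder 22189
⌊66209/22189⌋ = 2, remainder 21831
⌊22189/21831⌋ = 1, remainder 358
⌊21831/358⌋ = 60, remainder 351
⌊358/351⌋ = 1, remainder 7
⌊351/7⌋ = 50, remainder 1
⌊7/1⌋ = 7, remainder 0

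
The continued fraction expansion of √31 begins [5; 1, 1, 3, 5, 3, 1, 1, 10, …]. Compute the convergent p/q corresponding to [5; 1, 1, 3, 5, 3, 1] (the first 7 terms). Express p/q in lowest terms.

863/155

Compute successive convergents:
a_0 = 5: 5/1
a_1 = 1: 6/1
a_2 = 1: 11/2
a_3 = 3: 39/7
a_4 = 5: 206/37
a_5 = 3: 657/118
a_6 = 1: 863/155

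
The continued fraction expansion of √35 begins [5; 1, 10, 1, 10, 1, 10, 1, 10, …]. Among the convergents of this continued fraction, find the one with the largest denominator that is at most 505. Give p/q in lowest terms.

846/143

a_0 = 5: 5/1  (≤ bound)
a_1 = 1: 6/1  (≤ bound)
a_2 = 10: 65/11  (≤ bound)
a_3 = 1: 71/12  (≤ bound)
a_4 = 10: 775/131  (≤ bound)
a_5 = 1: 846/143  (≤ bound)
a_6 = 10: 9235/1561  (> 505, stop)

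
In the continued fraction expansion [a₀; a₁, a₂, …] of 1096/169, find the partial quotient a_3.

Run the Euclidean algorithm, recording each quotient:
⌊1096/169⌋ = 6, remainder 82
⌊169/82⌋ = 2, remainder 5
⌊82/5⌋ = 16, remainder 2
⌊5/2⌋ = 2, remainder 1

2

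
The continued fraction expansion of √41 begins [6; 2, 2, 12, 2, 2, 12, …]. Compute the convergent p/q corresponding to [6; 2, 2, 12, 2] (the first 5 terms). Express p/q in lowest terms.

Start with 2.
12 + 1/(2/1) = 12 + 1/2 = 25/2
2 + 1/(25/2) = 2 + 2/25 = 52/25
2 + 1/(52/25) = 2 + 25/52 = 129/52
6 + 1/(129/52) = 6 + 52/129 = 826/129

826/129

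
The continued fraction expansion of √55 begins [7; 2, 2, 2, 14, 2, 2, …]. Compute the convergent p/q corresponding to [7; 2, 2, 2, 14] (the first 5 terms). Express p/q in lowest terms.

Start with 14.
2 + 1/(14/1) = 2 + 1/14 = 29/14
2 + 1/(29/14) = 2 + 14/29 = 72/29
2 + 1/(72/29) = 2 + 29/72 = 173/72
7 + 1/(173/72) = 7 + 72/173 = 1283/173

1283/173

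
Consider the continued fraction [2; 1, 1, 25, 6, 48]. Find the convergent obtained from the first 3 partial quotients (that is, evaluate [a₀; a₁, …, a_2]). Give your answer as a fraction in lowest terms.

Starting at the tail and folding back:
Start with 1.
1 + 1/(1/1) = 1 + 1/1 = 2/1
2 + 1/(2/1) = 2 + 1/2 = 5/2

5/2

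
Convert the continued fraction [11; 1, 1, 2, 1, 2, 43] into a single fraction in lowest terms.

Start with 43.
2 + 1/(43/1) = 2 + 1/43 = 87/43
1 + 1/(87/43) = 1 + 43/87 = 130/87
2 + 1/(130/87) = 2 + 87/130 = 347/130
1 + 1/(347/130) = 1 + 130/347 = 477/347
1 + 1/(477/347) = 1 + 347/477 = 824/477
11 + 1/(824/477) = 11 + 477/824 = 9541/824

9541/824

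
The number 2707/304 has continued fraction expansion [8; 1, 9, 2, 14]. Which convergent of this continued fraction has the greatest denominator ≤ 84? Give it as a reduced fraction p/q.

List convergents until the denominator exceeds the bound:
a_0 = 8: 8/1  (≤ bound)
a_1 = 1: 9/1  (≤ bound)
a_2 = 9: 89/10  (≤ bound)
a_3 = 2: 187/21  (≤ bound)
a_4 = 14: 2707/304  (> 84, stop)

187/21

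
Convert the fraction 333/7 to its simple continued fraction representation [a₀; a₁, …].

[47; 1, 1, 3]

333 ÷ 7 → quotient 47, remainder 4
7 ÷ 4 → quotient 1, remainder 3
4 ÷ 3 → quotient 1, remainder 1
3 ÷ 1 → quotient 3, remainder 0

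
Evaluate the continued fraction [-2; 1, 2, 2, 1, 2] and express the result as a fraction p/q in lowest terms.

a_0 = -2: -2/1
a_1 = 1: -1/1
a_2 = 2: -4/3
a_3 = 2: -9/7
a_4 = 1: -13/10
a_5 = 2: -35/27

-35/27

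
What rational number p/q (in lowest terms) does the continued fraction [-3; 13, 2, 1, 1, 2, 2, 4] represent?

-5365/1834

Starting at the tail and folding back:
Start with 4.
2 + 1/(4/1) = 2 + 1/4 = 9/4
2 + 1/(9/4) = 2 + 4/9 = 22/9
1 + 1/(22/9) = 1 + 9/22 = 31/22
1 + 1/(31/22) = 1 + 22/31 = 53/31
2 + 1/(53/31) = 2 + 31/53 = 137/53
13 + 1/(137/53) = 13 + 53/137 = 1834/137
-3 + 1/(1834/137) = -3 + 137/1834 = -5365/1834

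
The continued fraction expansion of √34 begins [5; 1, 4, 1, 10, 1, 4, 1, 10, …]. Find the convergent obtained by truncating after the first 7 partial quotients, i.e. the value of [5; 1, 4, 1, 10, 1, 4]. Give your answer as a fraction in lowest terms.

2035/349

Collapse the nested fraction from the inside out:
Start with 4.
1 + 1/(4/1) = 1 + 1/4 = 5/4
10 + 1/(5/4) = 10 + 4/5 = 54/5
1 + 1/(54/5) = 1 + 5/54 = 59/54
4 + 1/(59/54) = 4 + 54/59 = 290/59
1 + 1/(290/59) = 1 + 59/290 = 349/290
5 + 1/(349/290) = 5 + 290/349 = 2035/349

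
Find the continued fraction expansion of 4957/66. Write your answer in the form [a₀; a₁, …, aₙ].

[75; 9, 2, 3]

4957 ÷ 66 → quotient 75, remainder 7
66 ÷ 7 → quotient 9, remainder 3
7 ÷ 3 → quotient 2, remainder 1
3 ÷ 1 → quotient 3, remainder 0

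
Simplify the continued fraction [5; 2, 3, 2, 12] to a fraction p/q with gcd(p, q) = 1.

1082/199

a_0 = 5: 5/1
a_1 = 2: 11/2
a_2 = 3: 38/7
a_3 = 2: 87/16
a_4 = 12: 1082/199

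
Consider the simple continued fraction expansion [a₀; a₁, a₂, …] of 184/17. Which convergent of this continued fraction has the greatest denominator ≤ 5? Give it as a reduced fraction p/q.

a_0 = 10: 10/1  (≤ bound)
a_1 = 1: 11/1  (≤ bound)
a_2 = 4: 54/5  (≤ bound)
a_3 = 1: 65/6  (> 5, stop)

54/5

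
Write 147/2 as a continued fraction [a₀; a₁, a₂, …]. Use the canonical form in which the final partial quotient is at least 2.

⌊147/2⌋ = 73, remainder 1
⌊2/1⌋ = 2, remainder 0

[73; 2]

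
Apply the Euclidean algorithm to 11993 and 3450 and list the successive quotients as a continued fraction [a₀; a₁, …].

Repeatedly divide and take the remainder:
11993 = 3·3450 + 1643, so a_0 = 3
3450 = 2·1643 + 164, so a_1 = 2
1643 = 10·164 + 3, so a_2 = 10
164 = 54·3 + 2, so a_3 = 54
3 = 1·2 + 1, so a_4 = 1
2 = 2·1 + 0, so a_5 = 2

[3; 2, 10, 54, 1, 2]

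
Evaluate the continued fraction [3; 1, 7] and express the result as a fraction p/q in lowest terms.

a_0 = 3: 3/1
a_1 = 1: 4/1
a_2 = 7: 31/8

31/8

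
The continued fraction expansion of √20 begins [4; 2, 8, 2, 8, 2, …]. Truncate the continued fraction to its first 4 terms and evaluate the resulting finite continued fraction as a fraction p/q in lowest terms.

Build up convergents one term at a time:
a_0 = 4: 4/1
a_1 = 2: 9/2
a_2 = 8: 76/17
a_3 = 2: 161/36

161/36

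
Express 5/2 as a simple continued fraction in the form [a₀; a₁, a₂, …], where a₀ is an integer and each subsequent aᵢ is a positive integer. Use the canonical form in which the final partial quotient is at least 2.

[2; 2]

5 ÷ 2 → quotient 2, remainder 1
2 ÷ 1 → quotient 2, remainder 0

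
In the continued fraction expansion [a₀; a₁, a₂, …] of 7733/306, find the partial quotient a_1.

⌊7733/306⌋ = 25, remainder 83
⌊306/83⌋ = 3, remainder 57

3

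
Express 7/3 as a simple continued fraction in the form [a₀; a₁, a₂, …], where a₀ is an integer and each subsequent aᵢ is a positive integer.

[2; 3]

⌊7/3⌋ = 2, remainder 1
⌊3/1⌋ = 3, remainder 0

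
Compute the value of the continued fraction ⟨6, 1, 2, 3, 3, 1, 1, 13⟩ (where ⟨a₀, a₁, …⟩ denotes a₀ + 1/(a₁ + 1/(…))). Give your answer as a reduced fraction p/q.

Start with 13.
1 + 1/(13/1) = 1 + 1/13 = 14/13
1 + 1/(14/13) = 1 + 13/14 = 27/14
3 + 1/(27/14) = 3 + 14/27 = 95/27
3 + 1/(95/27) = 3 + 27/95 = 312/95
2 + 1/(312/95) = 2 + 95/312 = 719/312
1 + 1/(719/312) = 1 + 312/719 = 1031/719
6 + 1/(1031/719) = 6 + 719/1031 = 6905/1031

6905/1031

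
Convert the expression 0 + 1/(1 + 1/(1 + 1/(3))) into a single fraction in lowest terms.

4/7

Start with 3.
1 + 1/(3/1) = 1 + 1/3 = 4/3
1 + 1/(4/3) = 1 + 3/4 = 7/4
0 + 1/(7/4) = 0 + 4/7 = 4/7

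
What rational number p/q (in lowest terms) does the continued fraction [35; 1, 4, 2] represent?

a_0 = 35: 35/1
a_1 = 1: 36/1
a_2 = 4: 179/5
a_3 = 2: 394/11

394/11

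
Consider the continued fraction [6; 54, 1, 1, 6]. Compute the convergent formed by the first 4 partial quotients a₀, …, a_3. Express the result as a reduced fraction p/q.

Use the convergent recurrence hₖ = aₖ·hₖ₋₁ + hₖ₋₂ (and likewise for the denominators kₖ):
a_0 = 6: 6/1
a_1 = 54: 325/54
a_2 = 1: 331/55
a_3 = 1: 656/109

656/109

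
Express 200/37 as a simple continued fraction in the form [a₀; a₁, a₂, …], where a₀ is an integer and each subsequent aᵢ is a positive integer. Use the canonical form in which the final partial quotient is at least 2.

200 = 5·37 + 15, so a_0 = 5
37 = 2·15 + 7, so a_1 = 2
15 = 2·7 + 1, so a_2 = 2
7 = 7·1 + 0, so a_3 = 7

[5; 2, 2, 7]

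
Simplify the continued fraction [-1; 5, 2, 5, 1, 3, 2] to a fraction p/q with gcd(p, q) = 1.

Collapse the nested fraction from the inside out:
Start with 2.
3 + 1/(2/1) = 3 + 1/2 = 7/2
1 + 1/(7/2) = 1 + 2/7 = 9/7
5 + 1/(9/7) = 5 + 7/9 = 52/9
2 + 1/(52/9) = 2 + 9/52 = 113/52
5 + 1/(113/52) = 5 + 52/113 = 617/113
-1 + 1/(617/113) = -1 + 113/617 = -504/617

-504/617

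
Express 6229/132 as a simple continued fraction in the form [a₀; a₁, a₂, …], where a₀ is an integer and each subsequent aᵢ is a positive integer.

[47; 5, 3, 1, 1, 3]

6229 = 47·132 + 25, so a_0 = 47
132 = 5·25 + 7, so a_1 = 5
25 = 3·7 + 4, so a_2 = 3
7 = 1·4 + 3, so a_3 = 1
4 = 1·3 + 1, so a_4 = 1
3 = 3·1 + 0, so a_5 = 3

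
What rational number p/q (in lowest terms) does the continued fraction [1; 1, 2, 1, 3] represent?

26/15

Start with 3.
1 + 1/(3/1) = 1 + 1/3 = 4/3
2 + 1/(4/3) = 2 + 3/4 = 11/4
1 + 1/(11/4) = 1 + 4/11 = 15/11
1 + 1/(15/11) = 1 + 11/15 = 26/15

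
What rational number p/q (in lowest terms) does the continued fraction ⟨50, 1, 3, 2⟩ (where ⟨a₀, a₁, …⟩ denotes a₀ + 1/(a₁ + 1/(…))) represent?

Starting at the tail and folding back:
Start with 2.
3 + 1/(2/1) = 3 + 1/2 = 7/2
1 + 1/(7/2) = 1 + 2/7 = 9/7
50 + 1/(9/7) = 50 + 7/9 = 457/9

457/9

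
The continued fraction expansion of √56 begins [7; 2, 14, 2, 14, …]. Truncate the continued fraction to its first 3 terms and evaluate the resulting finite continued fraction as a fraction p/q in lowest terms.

a_0 = 7: 7/1
a_1 = 2: 15/2
a_2 = 14: 217/29

217/29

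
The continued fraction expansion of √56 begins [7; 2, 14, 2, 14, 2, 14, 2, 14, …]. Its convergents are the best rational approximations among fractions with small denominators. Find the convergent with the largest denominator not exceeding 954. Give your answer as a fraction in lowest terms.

a_0 = 7: 7/1  (≤ bound)
a_1 = 2: 15/2  (≤ bound)
a_2 = 14: 217/29  (≤ bound)
a_3 = 2: 449/60  (≤ bound)
a_4 = 14: 6503/869  (≤ bound)
a_5 = 2: 13455/1798  (> 954, stop)

6503/869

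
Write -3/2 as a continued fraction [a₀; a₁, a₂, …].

[-2; 2]

-3 = -2·2 + 1, so a_0 = -2
2 = 2·1 + 0, so a_1 = 2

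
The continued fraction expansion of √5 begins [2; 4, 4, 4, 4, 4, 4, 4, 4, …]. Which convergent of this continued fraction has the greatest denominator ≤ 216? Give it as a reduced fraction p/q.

a_0 = 2: 2/1  (≤ bound)
a_1 = 4: 9/4  (≤ bound)
a_2 = 4: 38/17  (≤ bound)
a_3 = 4: 161/72  (≤ bound)
a_4 = 4: 682/305  (> 216, stop)

161/72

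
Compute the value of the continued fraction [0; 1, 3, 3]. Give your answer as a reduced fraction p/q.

10/13

Start with 3.
3 + 1/(3/1) = 3 + 1/3 = 10/3
1 + 1/(10/3) = 1 + 3/10 = 13/10
0 + 1/(13/10) = 0 + 10/13 = 10/13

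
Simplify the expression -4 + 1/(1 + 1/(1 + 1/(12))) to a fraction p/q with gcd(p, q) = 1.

-87/25

Use the convergent recurrence hₖ = aₖ·hₖ₋₁ + hₖ₋₂ (and likewise for the denominators kₖ):
a_0 = -4: -4/1
a_1 = 1: -3/1
a_2 = 1: -7/2
a_3 = 12: -87/25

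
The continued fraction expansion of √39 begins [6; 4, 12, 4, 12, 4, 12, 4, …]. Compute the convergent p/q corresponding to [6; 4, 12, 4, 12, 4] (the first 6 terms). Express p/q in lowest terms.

a_0 = 6: 6/1
a_1 = 4: 25/4
a_2 = 12: 306/49
a_3 = 4: 1249/200
a_4 = 12: 15294/2449
a_5 = 4: 62425/9996

62425/9996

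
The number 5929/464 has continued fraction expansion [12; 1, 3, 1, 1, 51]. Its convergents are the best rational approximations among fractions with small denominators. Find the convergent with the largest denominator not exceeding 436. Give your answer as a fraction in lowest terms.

115/9

List convergents until the denominator exceeds the bound:
a_0 = 12: 12/1  (≤ bound)
a_1 = 1: 13/1  (≤ bound)
a_2 = 3: 51/4  (≤ bound)
a_3 = 1: 64/5  (≤ bound)
a_4 = 1: 115/9  (≤ bound)
a_5 = 51: 5929/464  (> 436, stop)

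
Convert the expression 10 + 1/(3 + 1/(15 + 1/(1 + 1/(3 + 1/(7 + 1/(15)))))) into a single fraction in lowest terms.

Starting at the tail and folding back:
Start with 15.
7 + 1/(15/1) = 7 + 1/15 = 106/15
3 + 1/(106/15) = 3 + 15/106 = 333/106
1 + 1/(333/106) = 1 + 106/333 = 439/333
15 + 1/(439/333) = 15 + 333/439 = 6918/439
3 + 1/(6918/439) = 3 + 439/6918 = 21193/6918
10 + 1/(21193/6918) = 10 + 6918/21193 = 218848/21193

218848/21193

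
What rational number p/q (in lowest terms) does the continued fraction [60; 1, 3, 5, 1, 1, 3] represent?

a_0 = 60: 60/1
a_1 = 1: 61/1
a_2 = 3: 243/4
a_3 = 5: 1276/21
a_4 = 1: 1519/25
a_5 = 1: 2795/46
a_6 = 3: 9904/163

9904/163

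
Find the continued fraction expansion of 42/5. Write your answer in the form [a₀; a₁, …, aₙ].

Run the Euclidean algorithm, recording each quotient:
42 ÷ 5 → quotient 8, remainder 2
5 ÷ 2 → quotient 2, remainder 1
2 ÷ 1 → quotient 2, remainder 0

[8; 2, 2]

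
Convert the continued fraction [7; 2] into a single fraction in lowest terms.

a_0 = 7: 7/1
a_1 = 2: 15/2

15/2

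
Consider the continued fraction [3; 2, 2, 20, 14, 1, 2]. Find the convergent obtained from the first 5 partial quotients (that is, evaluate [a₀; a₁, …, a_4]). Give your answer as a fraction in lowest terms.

4875/1433

a_0 = 3: 3/1
a_1 = 2: 7/2
a_2 = 2: 17/5
a_3 = 20: 347/102
a_4 = 14: 4875/1433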